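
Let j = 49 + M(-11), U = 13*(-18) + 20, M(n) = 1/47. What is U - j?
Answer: -12362/47 ≈ -263.02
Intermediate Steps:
M(n) = 1/47 (M(n) = 1*(1/47) = 1/47)
U = -214 (U = -234 + 20 = -214)
j = 2304/47 (j = 49 + 1/47 = 2304/47 ≈ 49.021)
U - j = -214 - 1*2304/47 = -214 - 2304/47 = -12362/47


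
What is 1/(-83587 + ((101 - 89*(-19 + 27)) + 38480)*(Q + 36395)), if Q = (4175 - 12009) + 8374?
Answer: 1/1398607928 ≈ 7.1500e-10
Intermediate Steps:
Q = 540 (Q = -7834 + 8374 = 540)
1/(-83587 + ((101 - 89*(-19 + 27)) + 38480)*(Q + 36395)) = 1/(-83587 + ((101 - 89*(-19 + 27)) + 38480)*(540 + 36395)) = 1/(-83587 + ((101 - 89*8) + 38480)*36935) = 1/(-83587 + ((101 - 712) + 38480)*36935) = 1/(-83587 + (-611 + 38480)*36935) = 1/(-83587 + 37869*36935) = 1/(-83587 + 1398691515) = 1/1398607928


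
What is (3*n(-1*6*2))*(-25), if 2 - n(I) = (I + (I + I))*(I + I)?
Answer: 64650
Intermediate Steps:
n(I) = 2 - 6*I² (n(I) = 2 - (I + (I + I))*(I + I) = 2 - (I + 2*I)*2*I = 2 - 3*I*2*I = 2 - 6*I²)
(3*n(-1*6*2))*(-25) = (3*(2 - 6*(-1*6*2)²))*(-25) = (3*(2 - 6*(-6*2)²))*(-25) = (3*(2 - 6*(-12)²))*(-25) = (3*(2 - 6*144))*(-25) = (3*(2 - 864))*(-25) = (3*(-862))*(-25) = -2586*(-25) = 64650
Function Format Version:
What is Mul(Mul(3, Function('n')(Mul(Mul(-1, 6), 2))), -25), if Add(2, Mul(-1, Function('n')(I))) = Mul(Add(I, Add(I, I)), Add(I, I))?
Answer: 64650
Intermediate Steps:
Function('n')(I) = Add(2, Mul(-6, Pow(I, 2))) (Function('n')(I) = Add(2, Mul(-1, Mul(Add(I, Add(I, I)), Add(I, I)))) = Add(2, Mul(-1, Mul(Add(I, Mul(2, I)), Mul(2, I)))) = Add(2, Mul(-1, Mul(Mul(3, I), Mul(2, I)))) = Add(2, Mul(-1, Mul(6, Pow(I, 2)))) = Add(2, Mul(-6, Pow(I, 2))))
Mul(Mul(3, Function('n')(Mul(Mul(-1, 6), 2))), -25) = Mul(Mul(3, Add(2, Mul(-6, Pow(Mul(Mul(-1, 6), 2), 2)))), -25) = Mul(Mul(3, Add(2, Mul(-6, Pow(Mul(-6, 2), 2)))), -25) = Mul(Mul(3, Add(2, Mul(-6, Pow(-12, 2)))), -25) = Mul(Mul(3, Add(2, Mul(-6, 144))), -25) = Mul(Mul(3, Add(2, -864)), -25) = Mul(Mul(3, -862), -25) = Mul(-2586, -25) = 64650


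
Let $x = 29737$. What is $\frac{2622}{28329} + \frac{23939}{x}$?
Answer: $\frac{13265585}{14779289} \approx 0.89758$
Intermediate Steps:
$\frac{2622}{28329} + \frac{23939}{x} = \frac{2622}{28329} + \frac{23939}{29737} = 2622 \cdot \frac{1}{28329} + 23939 \cdot \frac{1}{29737} = \frac{46}{497} + \frac{23939}{29737} = \frac{13265585}{14779289}$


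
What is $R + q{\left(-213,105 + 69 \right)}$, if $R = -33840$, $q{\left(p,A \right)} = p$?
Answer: $-34053$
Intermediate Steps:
$R + q{\left(-213,105 + 69 \right)} = -33840 - 213 = -34053$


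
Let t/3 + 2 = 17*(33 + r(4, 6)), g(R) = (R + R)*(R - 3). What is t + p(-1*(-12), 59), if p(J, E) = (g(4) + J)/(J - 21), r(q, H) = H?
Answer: 17827/9 ≈ 1980.8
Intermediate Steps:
g(R) = 2*R*(-3 + R) (g(R) = (2*R)*(-3 + R) = 2*R*(-3 + R))
p(J, E) = (8 + J)/(-21 + J) (p(J, E) = (2*4*(-3 + 4) + J)/(J - 21) = (2*4*1 + J)/(-21 + J) = (8 + J)/(-21 + J))
t = 1983 (t = -6 + 3*(17*(33 + 6)) = -6 + 3*(17*39) = -6 + 3*663 = -6 + 1989 = 1983)
t + p(-1*(-12), 59) = 1983 + (8 - 1*(-12))/(-21 - 1*(-12)) = 1983 + (8 + 12)/(-21 + 12) = 1983 + 20/(-9) = 1983 - 1/9*20 = 1983 - 20/9 = 17827/9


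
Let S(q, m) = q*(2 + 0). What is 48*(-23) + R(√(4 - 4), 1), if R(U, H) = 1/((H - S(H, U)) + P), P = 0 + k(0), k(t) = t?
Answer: -1105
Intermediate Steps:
S(q, m) = 2*q (S(q, m) = q*2 = 2*q)
P = 0 (P = 0 + 0 = 0)
R(U, H) = -1/H (R(U, H) = 1/((H - 2*H) + 0) = 1/(-H + 0) = 1/(-H) = -1/H)
48*(-23) + R(√(4 - 4), 1) = 48*(-23) - 1/1 = -1104 - 1*1 = -1104 - 1 = -1105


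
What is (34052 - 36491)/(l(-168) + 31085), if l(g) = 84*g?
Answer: -2439/16973 ≈ -0.14370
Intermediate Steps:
(34052 - 36491)/(l(-168) + 31085) = (34052 - 36491)/(84*(-168) + 31085) = -2439/(-14112 + 31085) = -2439/16973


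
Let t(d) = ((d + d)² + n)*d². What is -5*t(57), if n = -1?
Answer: -211103775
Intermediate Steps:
t(d) = d²*(-1 + 4*d²) (t(d) = ((d + d)² - 1)*d² = ((2*d)² - 1)*d² = (4*d² - 1)*d² = (-1 + 4*d²)*d² = d²*(-1 + 4*d²))
-5*t(57) = -5*(-1*57² + 4*57⁴) = -5*(-1*3249 + 4*10556001) = -5*(-3249 + 42224004) = -5*42220755 = -211103775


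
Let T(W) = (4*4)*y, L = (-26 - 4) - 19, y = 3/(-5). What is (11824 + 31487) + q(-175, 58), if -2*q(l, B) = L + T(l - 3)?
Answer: 433403/10 ≈ 43340.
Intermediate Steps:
y = -⅗ (y = 3*(-⅕) = -⅗ ≈ -0.60000)
L = -49 (L = -30 - 19 = -49)
T(W) = -48/5 (T(W) = (4*4)*(-⅗) = 16*(-⅗) = -48/5)
q(l, B) = 293/10 (q(l, B) = -(-49 - 48/5)/2 = -½*(-293/5) = 293/10)
(11824 + 31487) + q(-175, 58) = (11824 + 31487) + 293/10 = 43311 + 293/10 = 433403/10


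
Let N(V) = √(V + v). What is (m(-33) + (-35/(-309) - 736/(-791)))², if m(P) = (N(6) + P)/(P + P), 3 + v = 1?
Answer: 7358670759969/3212719268836 ≈ 2.2905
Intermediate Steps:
v = -2 (v = -3 + 1 = -2)
N(V) = √(-2 + V) (N(V) = √(V - 2) = √(-2 + V))
m(P) = (2 + P)/(2*P) (m(P) = (√(-2 + 6) + P)/(P + P) = (√4 + P)/((2*P)) = (2 + P)*(1/(2*P)) = (2 + P)/(2*P))
(m(-33) + (-35/(-309) - 736/(-791)))² = ((½)*(2 - 33)/(-33) + (-35/(-309) - 736/(-791)))² = ((½)*(-1/33)*(-31) + (-35*(-1/309) - 736*(-1/791)))² = (31/66 + (35/309 + 736/791))² = (31/66 + 255109/244419)² = (2712687/1792406)² = 7358670759969/3212719268836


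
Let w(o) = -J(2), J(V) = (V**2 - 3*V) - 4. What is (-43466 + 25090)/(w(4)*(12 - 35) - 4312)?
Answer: 9188/2225 ≈ 4.1294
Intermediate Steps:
J(V) = -4 + V**2 - 3*V
w(o) = 6 (w(o) = -(-4 + 2**2 - 3*2) = -(-4 + 4 - 6) = -1*(-6) = 6)
(-43466 + 25090)/(w(4)*(12 - 35) - 4312) = (-43466 + 25090)/(6*(12 - 35) - 4312) = -18376/(6*(-23) - 4312) = -18376/(-138 - 4312) = -18376/(-4450) = -18376*(-1/4450) = 9188/2225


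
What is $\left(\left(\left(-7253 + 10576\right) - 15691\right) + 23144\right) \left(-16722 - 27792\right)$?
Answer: $-479682864$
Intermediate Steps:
$\left(\left(\left(-7253 + 10576\right) - 15691\right) + 23144\right) \left(-16722 - 27792\right) = \left(\left(3323 - 15691\right) + 23144\right) \left(-16722 - 27792\right) = \left(-12368 + 23144\right) \left(-16722 - 27792\right) = 10776 \left(-44514\right) = -479682864$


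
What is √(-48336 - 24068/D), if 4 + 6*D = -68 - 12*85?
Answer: I*√399175322/91 ≈ 219.55*I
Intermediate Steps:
D = -182 (D = -⅔ + (-68 - 12*85)/6 = -⅔ + (-68 - 1020)/6 = -⅔ + (⅙)*(-1088) = -⅔ - 544/3 = -182)
√(-48336 - 24068/D) = √(-48336 - 24068/(-182)) = √(-48336 - 24068*(-1/182)) = √(-48336 + 12034/91) = √(-4386542/91) = I*√399175322/91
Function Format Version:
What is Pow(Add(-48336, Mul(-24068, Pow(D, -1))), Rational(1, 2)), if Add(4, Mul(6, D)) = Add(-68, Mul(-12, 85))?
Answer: Mul(Rational(1, 91), I, Pow(399175322, Rational(1, 2))) ≈ Mul(219.55, I)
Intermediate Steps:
D = -182 (D = Add(Rational(-2, 3), Mul(Rational(1, 6), Add(-68, Mul(-12, 85)))) = Add(Rational(-2, 3), Mul(Rational(1, 6), Add(-68, -1020))) = Add(Rational(-2, 3), Mul(Rational(1, 6), -1088)) = Add(Rational(-2, 3), Rational(-544, 3)) = -182)
Pow(Add(-48336, Mul(-24068, Pow(D, -1))), Rational(1, 2)) = Pow(Add(-48336, Mul(-24068, Pow(-182, -1))), Rational(1, 2)) = Pow(Add(-48336, Mul(-24068, Rational(-1, 182))), Rational(1, 2)) = Pow(Add(-48336, Rational(12034, 91)), Rational(1, 2)) = Pow(Rational(-4386542, 91), Rational(1, 2)) = Mul(Rational(1, 91), I, Pow(399175322, Rational(1, 2)))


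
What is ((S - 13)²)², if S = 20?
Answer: 2401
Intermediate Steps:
((S - 13)²)² = ((20 - 13)²)² = (7²)² = 49² = 2401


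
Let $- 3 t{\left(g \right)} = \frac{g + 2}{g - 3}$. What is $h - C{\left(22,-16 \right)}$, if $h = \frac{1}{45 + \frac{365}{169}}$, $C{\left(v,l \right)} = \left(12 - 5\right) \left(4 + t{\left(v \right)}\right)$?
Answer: $- \frac{3790509}{151430} \approx -25.031$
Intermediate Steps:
$t{\left(g \right)} = - \frac{2 + g}{3 \left(-3 + g\right)}$ ($t{\left(g \right)} = - \frac{\left(g + 2\right) \frac{1}{g - 3}}{3} = - \frac{\left(2 + g\right) \frac{1}{-3 + g}}{3} = - \frac{\frac{1}{-3 + g} \left(2 + g\right)}{3} = - \frac{2 + g}{3 \left(-3 + g\right)}$)
$C{\left(v,l \right)} = 28 + \frac{7 \left(-2 - v\right)}{3 \left(-3 + v\right)}$ ($C{\left(v,l \right)} = \left(12 - 5\right) \left(4 + \frac{-2 - v}{3 \left(-3 + v\right)}\right) = 7 \left(4 + \frac{-2 - v}{3 \left(-3 + v\right)}\right) = 28 + \frac{7 \left(-2 - v\right)}{3 \left(-3 + v\right)}$)
$h = \frac{169}{7970}$ ($h = \frac{1}{45 + 365 \cdot \frac{1}{169}} = \frac{1}{45 + \frac{365}{169}} = \frac{1}{\frac{7970}{169}} = \frac{169}{7970} \approx 0.021205$)
$h - C{\left(22,-16 \right)} = \frac{169}{7970} - \frac{7 \left(-38 + 11 \cdot 22\right)}{3 \left(-3 + 22\right)} = \frac{169}{7970} - \frac{7 \left(-38 + 242\right)}{3 \cdot 19} = \frac{169}{7970} - \frac{7}{3} \cdot \frac{1}{19} \cdot 204 = \frac{169}{7970} - \frac{476}{19} = - \frac{3790509}{151430}$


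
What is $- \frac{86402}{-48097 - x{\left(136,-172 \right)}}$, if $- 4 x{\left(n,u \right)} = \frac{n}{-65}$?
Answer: $\frac{5616130}{3126339} \approx 1.7964$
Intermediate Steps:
$x{\left(n,u \right)} = \frac{n}{260}$ ($x{\left(n,u \right)} = - \frac{n \frac{1}{-65}}{4} = - \frac{n \left(- \frac{1}{65}\right)}{4} = - \frac{\left(- \frac{1}{65}\right) n}{4} = \frac{n}{260}$)
$- \frac{86402}{-48097 - x{\left(136,-172 \right)}} = - \frac{86402}{-48097 - \frac{1}{260} \cdot 136} = - \frac{86402}{-48097 - \frac{34}{65}} = - \frac{86402}{- \frac{3126339}{65}} = \left(-86402\right) \left(- \frac{65}{3126339}\right) = \frac{5616130}{3126339}$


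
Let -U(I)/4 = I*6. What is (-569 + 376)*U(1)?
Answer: 4632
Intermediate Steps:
U(I) = -24*I (U(I) = -4*I*6 = -24*I)
(-569 + 376)*U(1) = (-569 + 376)*(-24*1) = -193*(-24) = 4632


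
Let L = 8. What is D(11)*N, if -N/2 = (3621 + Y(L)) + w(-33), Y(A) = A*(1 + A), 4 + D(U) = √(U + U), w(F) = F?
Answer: 29280 - 7320*√22 ≈ -5053.8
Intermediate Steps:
D(U) = -4 + √2*√U (D(U) = -4 + √(U + U) = -4 + √(2*U) = -4 + √2*√U)
N = -7320 (N = -2*((3621 + 8*(1 + 8)) - 33) = -2*((3621 + 8*9) - 33) = -2*((3621 + 72) - 33) = -2*(3693 - 33) = -2*3660 = -7320)
D(11)*N = (-4 + √2*√11)*(-7320) = (-4 + √22)*(-7320) = 29280 - 7320*√22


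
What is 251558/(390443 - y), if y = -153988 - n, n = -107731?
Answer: 125779/218350 ≈ 0.57604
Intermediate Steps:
y = -46257 (y = -153988 - 1*(-107731) = -153988 + 107731 = -46257)
251558/(390443 - y) = 251558/(390443 - 1*(-46257)) = 251558/(390443 + 46257) = 251558/436700 = 251558*(1/436700) = 125779/218350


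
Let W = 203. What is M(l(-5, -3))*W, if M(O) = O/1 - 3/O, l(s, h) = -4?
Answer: -2639/4 ≈ -659.75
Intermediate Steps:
M(O) = O - 3/O (M(O) = O*1 - 3/O = O - 3/O)
M(l(-5, -3))*W = (-4 - 3/(-4))*203 = (-4 - 3*(-¼))*203 = (-4 + ¾)*203 = -13/4*203 = -2639/4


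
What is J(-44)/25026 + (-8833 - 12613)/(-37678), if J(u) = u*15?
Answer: 42653343/78577469 ≈ 0.54282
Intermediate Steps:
J(u) = 15*u
J(-44)/25026 + (-8833 - 12613)/(-37678) = (15*(-44))/25026 + (-8833 - 12613)/(-37678) = -660*1/25026 - 21446*(-1/37678) = -110/4171 + 10723/18839 = 42653343/78577469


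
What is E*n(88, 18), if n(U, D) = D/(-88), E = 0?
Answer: 0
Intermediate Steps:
n(U, D) = -D/88 (n(U, D) = D*(-1/88) = -D/88)
E*n(88, 18) = 0*(-1/88*18) = 0*(-9/44) = 0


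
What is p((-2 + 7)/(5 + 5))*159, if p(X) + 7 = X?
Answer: -2067/2 ≈ -1033.5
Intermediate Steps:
p(X) = -7 + X
p((-2 + 7)/(5 + 5))*159 = (-7 + (-2 + 7)/(5 + 5))*159 = (-7 + 5/10)*159 = (-7 + 5*(1/10))*159 = (-7 + 1/2)*159 = -13/2*159 = -2067/2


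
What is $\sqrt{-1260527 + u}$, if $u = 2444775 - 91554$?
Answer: $\sqrt{1092694} \approx 1045.3$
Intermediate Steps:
$u = 2353221$ ($u = 2444775 - 91554 = 2353221$)
$\sqrt{-1260527 + u} = \sqrt{-1260527 + 2353221} = \sqrt{1092694}$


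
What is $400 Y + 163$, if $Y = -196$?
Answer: $-78237$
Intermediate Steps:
$400 Y + 163 = 400 \left(-196\right) + 163 = -78400 + 163 = -78237$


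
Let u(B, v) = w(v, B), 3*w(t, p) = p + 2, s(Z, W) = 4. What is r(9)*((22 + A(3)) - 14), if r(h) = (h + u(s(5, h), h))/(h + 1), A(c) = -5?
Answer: 33/10 ≈ 3.3000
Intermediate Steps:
w(t, p) = ⅔ + p/3 (w(t, p) = (p + 2)/3 = (2 + p)/3 = ⅔ + p/3)
u(B, v) = ⅔ + B/3
r(h) = (2 + h)/(1 + h) (r(h) = (h + (⅔ + (⅓)*4))/(h + 1) = (h + (⅔ + 4/3))/(1 + h) = (h + 2)/(1 + h) = (2 + h)/(1 + h))
r(9)*((22 + A(3)) - 14) = ((2 + 9)/(1 + 9))*((22 - 5) - 14) = (11/10)*(17 - 14) = ((⅒)*11)*3 = (11/10)*3 = 33/10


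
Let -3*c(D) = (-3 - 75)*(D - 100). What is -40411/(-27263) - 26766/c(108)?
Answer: -360657985/2835352 ≈ -127.20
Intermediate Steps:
c(D) = -2600 + 26*D (c(D) = -(-3 - 75)*(D - 100)/3 = -(-26)*(-100 + D) = -(7800 - 78*D)/3 = -2600 + 26*D)
-40411/(-27263) - 26766/c(108) = -40411/(-27263) - 26766/(-2600 + 26*108) = -40411*(-1/27263) - 26766/(-2600 + 2808) = 40411/27263 - 26766/208 = 40411/27263 - 26766*1/208 = 40411/27263 - 13383/104 = -360657985/2835352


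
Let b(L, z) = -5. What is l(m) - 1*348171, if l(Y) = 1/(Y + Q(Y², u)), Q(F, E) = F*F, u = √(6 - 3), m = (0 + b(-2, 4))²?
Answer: -136013001149/390650 ≈ -3.4817e+5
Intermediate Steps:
m = 25 (m = (0 - 5)² = (-5)² = 25)
u = √3 ≈ 1.7320
Q(F, E) = F²
l(Y) = 1/(Y + Y⁴) (l(Y) = 1/(Y + (Y²)²) = 1/(Y + Y⁴))
l(m) - 1*348171 = 1/(25 + 25⁴) - 1*348171 = 1/(25 + 390625) - 348171 = 1/390650 - 348171 = -136013001149/390650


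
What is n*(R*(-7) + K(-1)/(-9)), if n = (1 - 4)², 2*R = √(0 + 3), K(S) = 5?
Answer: -5 - 63*√3/2 ≈ -59.560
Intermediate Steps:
R = √3/2 (R = √(0 + 3)/2 = √3/2 ≈ 0.86602)
n = 9 (n = (-3)² = 9)
n*(R*(-7) + K(-1)/(-9)) = 9*((√3/2)*(-7) + 5/(-9)) = 9*(-7*√3/2 + 5*(-⅑)) = 9*(-7*√3/2 - 5/9) = 9*(-5/9 - 7*√3/2) = -5 - 63*√3/2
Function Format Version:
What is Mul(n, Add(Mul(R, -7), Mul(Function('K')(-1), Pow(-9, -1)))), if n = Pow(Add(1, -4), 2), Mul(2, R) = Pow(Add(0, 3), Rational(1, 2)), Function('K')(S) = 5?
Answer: Add(-5, Mul(Rational(-63, 2), Pow(3, Rational(1, 2)))) ≈ -59.560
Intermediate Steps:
R = Mul(Rational(1, 2), Pow(3, Rational(1, 2))) (R = Mul(Rational(1, 2), Pow(Add(0, 3), Rational(1, 2))) = Mul(Rational(1, 2), Pow(3, Rational(1, 2))) ≈ 0.86602)
n = 9 (n = Pow(-3, 2) = 9)
Mul(n, Add(Mul(R, -7), Mul(Function('K')(-1), Pow(-9, -1)))) = Mul(9, Add(Mul(Mul(Rational(1, 2), Pow(3, Rational(1, 2))), -7), Mul(5, Pow(-9, -1)))) = Mul(9, Add(Mul(Rational(-7, 2), Pow(3, Rational(1, 2))), Mul(5, Rational(-1, 9)))) = Mul(9, Add(Mul(Rational(-7, 2), Pow(3, Rational(1, 2))), Rational(-5, 9))) = Mul(9, Add(Rational(-5, 9), Mul(Rational(-7, 2), Pow(3, Rational(1, 2))))) = Add(-5, Mul(Rational(-63, 2), Pow(3, Rational(1, 2))))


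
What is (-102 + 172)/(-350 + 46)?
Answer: -35/152 ≈ -0.23026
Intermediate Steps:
(-102 + 172)/(-350 + 46) = 70/(-304) = 70*(-1/304) = -35/152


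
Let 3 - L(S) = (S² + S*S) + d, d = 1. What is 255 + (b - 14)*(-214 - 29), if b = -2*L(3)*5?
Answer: -35223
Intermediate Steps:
L(S) = 2 - 2*S² (L(S) = 3 - ((S² + S*S) + 1) = 3 - ((S² + S²) + 1) = 3 - (2*S² + 1) = 3 - (1 + 2*S²) = 3 + (-1 - 2*S²) = 2 - 2*S²)
b = 160 (b = -2*(2 - 2*3²)*5 = -2*(2 - 2*9)*5 = -2*(2 - 18)*5 = -2*(-16)*5 = 32*5 = 160)
255 + (b - 14)*(-214 - 29) = 255 + (160 - 14)*(-214 - 29) = 255 + 146*(-243) = 255 - 35478 = -35223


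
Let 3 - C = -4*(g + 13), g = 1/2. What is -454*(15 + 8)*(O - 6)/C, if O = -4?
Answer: 104420/57 ≈ 1831.9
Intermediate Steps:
g = ½ ≈ 0.50000
C = 57 (C = 3 - (-4)*(½ + 13) = 3 - (-4)*27/2 = 3 - 1*(-54) = 3 + 54 = 57)
-454*(15 + 8)*(O - 6)/C = -454*(-4 - 6)*(15 + 8)/57 = -454/(57/((-10*23))) = -454/(57/(-230)) = -454/(57*(-1/230)) = -454/(-57/230) = -454*(-230/57) = 104420/57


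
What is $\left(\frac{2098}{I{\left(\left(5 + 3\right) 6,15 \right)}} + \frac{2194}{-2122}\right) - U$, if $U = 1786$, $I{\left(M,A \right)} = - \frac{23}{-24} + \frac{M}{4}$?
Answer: $- \frac{536245901}{329971} \approx -1625.1$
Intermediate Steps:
$I{\left(M,A \right)} = \frac{23}{24} + \frac{M}{4}$ ($I{\left(M,A \right)} = \left(-23\right) \left(- \frac{1}{24}\right) + M \frac{1}{4} = \frac{23}{24} + \frac{M}{4}$)
$\left(\frac{2098}{I{\left(\left(5 + 3\right) 6,15 \right)}} + \frac{2194}{-2122}\right) - U = \left(\frac{2098}{\frac{23}{24} + \frac{\left(5 + 3\right) 6}{4}} + \frac{2194}{-2122}\right) - 1786 = \left(\frac{2098}{\frac{23}{24} + \frac{8 \cdot 6}{4}} + 2194 \left(- \frac{1}{2122}\right)\right) - 1786 = \left(\frac{2098}{\frac{23}{24} + \frac{1}{4} \cdot 48} - \frac{1097}{1061}\right) - 1786 = \left(\frac{2098}{\frac{23}{24} + 12} - \frac{1097}{1061}\right) - 1786 = \left(\frac{2098}{\frac{311}{24}} - \frac{1097}{1061}\right) - 1786 = \left(2098 \cdot \frac{24}{311} - \frac{1097}{1061}\right) - 1786 = \left(\frac{50352}{311} - \frac{1097}{1061}\right) - 1786 = \frac{53082305}{329971} - 1786 = - \frac{536245901}{329971}$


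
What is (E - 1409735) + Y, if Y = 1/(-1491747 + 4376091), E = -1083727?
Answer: -7192002158927/2884344 ≈ -2.4935e+6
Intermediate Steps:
Y = 1/2884344 ≈ 3.4670e-7
(E - 1409735) + Y = (-1083727 - 1409735) + 1/2884344 = -2493462 + 1/2884344 = -7192002158927/2884344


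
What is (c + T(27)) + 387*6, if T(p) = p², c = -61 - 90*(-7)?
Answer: 3620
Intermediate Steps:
c = 569 (c = -61 + 630 = 569)
(c + T(27)) + 387*6 = (569 + 27²) + 387*6 = (569 + 729) + 2322 = 1298 + 2322 = 3620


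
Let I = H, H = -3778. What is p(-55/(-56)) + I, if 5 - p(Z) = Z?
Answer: -211343/56 ≈ -3774.0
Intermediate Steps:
p(Z) = 5 - Z
I = -3778
p(-55/(-56)) + I = (5 - (-55)/(-56)) - 3778 = (5 - (-55)*(-1)/56) - 3778 = (5 - 1*55/56) - 3778 = (5 - 55/56) - 3778 = 225/56 - 3778 = -211343/56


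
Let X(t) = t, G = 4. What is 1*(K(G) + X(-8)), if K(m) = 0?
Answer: -8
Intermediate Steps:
1*(K(G) + X(-8)) = 1*(0 - 8) = 1*(-8) = -8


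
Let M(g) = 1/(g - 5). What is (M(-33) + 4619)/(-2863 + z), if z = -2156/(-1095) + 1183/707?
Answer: -19411744995/12016765612 ≈ -1.6154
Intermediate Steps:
z = 402811/110595 (z = -2156*(-1/1095) + 1183*(1/707) = 2156/1095 + 169/101 = 402811/110595 ≈ 3.6422)
M(g) = 1/(-5 + g)
(M(-33) + 4619)/(-2863 + z) = (1/(-5 - 33) + 4619)/(-2863 + 402811/110595) = (1/(-38) + 4619)/(-316230674/110595) = (-1/38 + 4619)*(-110595/316230674) = (175521/38)*(-110595/316230674) = -19411744995/12016765612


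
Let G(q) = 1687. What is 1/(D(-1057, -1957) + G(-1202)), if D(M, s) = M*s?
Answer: 1/2070236 ≈ 4.8304e-7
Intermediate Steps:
1/(D(-1057, -1957) + G(-1202)) = 1/(-1057*(-1957) + 1687) = 1/(2068549 + 1687) = 1/2070236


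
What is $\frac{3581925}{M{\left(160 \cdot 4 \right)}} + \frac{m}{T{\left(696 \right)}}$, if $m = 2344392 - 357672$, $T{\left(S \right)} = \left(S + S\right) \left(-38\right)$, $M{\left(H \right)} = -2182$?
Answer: $- \frac{2018797165}{1202282} \approx -1679.1$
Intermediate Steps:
$T{\left(S \right)} = - 76 S$ ($T{\left(S \right)} = 2 S \left(-38\right) = - 76 S$)
$m = 1986720$ ($m = 2344392 - 357672 = 1986720$)
$\frac{3581925}{M{\left(160 \cdot 4 \right)}} + \frac{m}{T{\left(696 \right)}} = \frac{3581925}{-2182} + \frac{1986720}{\left(-76\right) 696} = 3581925 \left(- \frac{1}{2182}\right) + \frac{1986720}{-52896} = - \frac{3581925}{2182} + 1986720 \left(- \frac{1}{52896}\right) = - \frac{3581925}{2182} - \frac{20695}{551} = - \frac{2018797165}{1202282}$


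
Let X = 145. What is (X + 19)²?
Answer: 26896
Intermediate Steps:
(X + 19)² = (145 + 19)² = 164² = 26896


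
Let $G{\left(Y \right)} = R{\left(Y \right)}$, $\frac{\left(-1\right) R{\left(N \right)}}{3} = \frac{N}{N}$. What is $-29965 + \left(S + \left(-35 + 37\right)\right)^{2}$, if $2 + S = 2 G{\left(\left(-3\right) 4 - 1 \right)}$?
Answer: $-29929$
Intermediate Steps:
$R{\left(N \right)} = -3$ ($R{\left(N \right)} = - 3 \frac{N}{N} = \left(-3\right) 1 = -3$)
$G{\left(Y \right)} = -3$
$S = -8$ ($S = -2 + 2 \left(-3\right) = -2 - 6 = -8$)
$-29965 + \left(S + \left(-35 + 37\right)\right)^{2} = -29965 + \left(-8 + \left(-35 + 37\right)\right)^{2} = -29965 + \left(-8 + 2\right)^{2} = -29965 + \left(-6\right)^{2} = -29965 + 36 = -29929$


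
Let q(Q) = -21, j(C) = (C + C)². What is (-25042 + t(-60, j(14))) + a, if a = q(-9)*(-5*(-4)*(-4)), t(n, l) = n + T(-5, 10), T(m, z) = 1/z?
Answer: -234219/10 ≈ -23422.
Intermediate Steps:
j(C) = 4*C² (j(C) = (2*C)² = 4*C²)
t(n, l) = ⅒ + n (t(n, l) = n + 1/10 = n + ⅒ = ⅒ + n)
a = 1680 (a = -21*(-5*(-4))*(-4) = -420*(-4) = -21*(-80) = 1680)
(-25042 + t(-60, j(14))) + a = (-25042 + (⅒ - 60)) + 1680 = (-25042 - 599/10) + 1680 = -251019/10 + 1680 = -234219/10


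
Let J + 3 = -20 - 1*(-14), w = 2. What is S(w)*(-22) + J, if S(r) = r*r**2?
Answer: -185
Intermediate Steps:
S(r) = r**3
J = -9 (J = -3 + (-20 - 1*(-14)) = -3 + (-20 + 14) = -3 - 6 = -9)
S(w)*(-22) + J = 2**3*(-22) - 9 = 8*(-22) - 9 = -176 - 9 = -185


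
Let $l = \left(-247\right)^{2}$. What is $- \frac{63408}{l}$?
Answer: $- \frac{63408}{61009} \approx -1.0393$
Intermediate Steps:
$l = 61009$
$- \frac{63408}{l} = - \frac{63408}{61009}$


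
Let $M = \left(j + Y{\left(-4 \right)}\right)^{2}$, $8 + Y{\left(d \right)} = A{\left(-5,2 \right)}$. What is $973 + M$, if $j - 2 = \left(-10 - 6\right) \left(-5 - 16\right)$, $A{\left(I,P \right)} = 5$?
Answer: $113198$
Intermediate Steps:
$j = 338$ ($j = 2 + \left(-10 - 6\right) \left(-5 - 16\right) = 2 - -336 = 2 + 336 = 338$)
$Y{\left(d \right)} = -3$ ($Y{\left(d \right)} = -8 + 5 = -3$)
$M = 112225$ ($M = \left(338 - 3\right)^{2} = 335^{2} = 112225$)
$973 + M = 973 + 112225 = 113198$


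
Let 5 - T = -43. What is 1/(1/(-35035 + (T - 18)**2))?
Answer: -34135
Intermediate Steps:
T = 48 (T = 5 - 1*(-43) = 5 + 43 = 48)
1/(1/(-35035 + (T - 18)**2)) = 1/(1/(-35035 + (48 - 18)**2)) = 1/(1/(-35035 + 30**2)) = 1/(1/(-35035 + 900)) = 1/(1/(-34135)) = 1/(-1/34135) = -34135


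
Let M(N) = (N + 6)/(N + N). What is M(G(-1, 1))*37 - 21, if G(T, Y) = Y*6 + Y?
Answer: 187/14 ≈ 13.357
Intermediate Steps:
G(T, Y) = 7*Y (G(T, Y) = 6*Y + Y = 7*Y)
M(N) = (6 + N)/(2*N) (M(N) = (6 + N)/((2*N)) = (6 + N)*(1/(2*N)) = (6 + N)/(2*N))
M(G(-1, 1))*37 - 21 = ((6 + 7*1)/(2*((7*1))))*37 - 21 = ((1/2)*(6 + 7)/7)*37 - 21 = ((1/2)*(1/7)*13)*37 - 21 = (13/14)*37 - 21 = 481/14 - 21 = 187/14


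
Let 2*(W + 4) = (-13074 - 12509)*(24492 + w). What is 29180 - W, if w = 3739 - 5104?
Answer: 591716409/2 ≈ 2.9586e+8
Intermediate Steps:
w = -1365
W = -591658049/2 (W = -4 + ((-13074 - 12509)*(24492 - 1365))/2 = -4 + (-25583*23127)/2 = -4 + (½)*(-591658041) = -4 - 591658041/2 = -591658049/2 ≈ -2.9583e+8)
29180 - W = 29180 - 1*(-591658049/2) = 29180 + 591658049/2 = 591716409/2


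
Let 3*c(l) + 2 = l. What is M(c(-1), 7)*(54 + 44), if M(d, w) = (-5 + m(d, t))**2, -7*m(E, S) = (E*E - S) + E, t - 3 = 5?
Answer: 1458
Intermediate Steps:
t = 8 (t = 3 + 5 = 8)
c(l) = -2/3 + l/3
m(E, S) = -E/7 - E**2/7 + S/7 (m(E, S) = -((E*E - S) + E)/7 = -((E**2 - S) + E)/7 = -(E + E**2 - S)/7 = -E/7 - E**2/7 + S/7)
M(d, w) = (-27/7 - d/7 - d**2/7)**2 (M(d, w) = (-5 + (-d/7 - d**2/7 + (1/7)*8))**2 = (-5 + (-d/7 - d**2/7 + 8/7))**2 = (-5 + (8/7 - d/7 - d**2/7))**2 = (-27/7 - d/7 - d**2/7)**2)
M(c(-1), 7)*(54 + 44) = ((27 + (-2/3 + (1/3)*(-1)) + (-2/3 + (1/3)*(-1))**2)**2/49)*(54 + 44) = ((27 + (-2/3 - 1/3) + (-2/3 - 1/3)**2)**2/49)*98 = ((27 - 1 + (-1)**2)**2/49)*98 = ((27 - 1 + 1)**2/49)*98 = ((1/49)*27**2)*98 = ((1/49)*729)*98 = (729/49)*98 = 1458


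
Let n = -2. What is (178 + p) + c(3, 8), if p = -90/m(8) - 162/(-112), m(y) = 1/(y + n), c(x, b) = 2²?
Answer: -19967/56 ≈ -356.55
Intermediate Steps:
c(x, b) = 4
m(y) = 1/(-2 + y) (m(y) = 1/(y - 2) = 1/(-2 + y))
p = -30159/56 (p = -90/(1/(-2 + 8)) - 162/(-112) = -90/(1/6) - 162*(-1/112) = -90/⅙ + 81/56 = -90*6 + 81/56 = -540 + 81/56 = -30159/56 ≈ -538.55)
(178 + p) + c(3, 8) = (178 - 30159/56) + 4 = -20191/56 + 4 = -19967/56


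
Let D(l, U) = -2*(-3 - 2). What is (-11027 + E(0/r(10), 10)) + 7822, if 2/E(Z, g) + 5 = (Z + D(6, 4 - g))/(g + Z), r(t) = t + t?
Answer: -6411/2 ≈ -3205.5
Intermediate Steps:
r(t) = 2*t
D(l, U) = 10 (D(l, U) = -2*(-5) = 10)
E(Z, g) = 2/(-5 + (10 + Z)/(Z + g)) (E(Z, g) = 2/(-5 + (Z + 10)/(g + Z)) = 2/(-5 + (10 + Z)/(Z + g)))
(-11027 + E(0/r(10), 10)) + 7822 = (-11027 + 2*(-0/(2*10) - 1*10)/(-10 + 4*(0/((2*10))) + 5*10)) + 7822 = (-11027 + 2*(-0/20 - 10)/(-10 + 4*(0/20) + 50)) + 7822 = (-11027 + 2*(-0/20 - 10)/(-10 + 4*(0*(1/20)) + 50)) + 7822 = (-11027 + 2*(-1*0 - 10)/(-10 + 4*0 + 50)) + 7822 = (-11027 + 2*(0 - 10)/(-10 + 0 + 50)) + 7822 = (-11027 + 2*(-10)/40) + 7822 = (-11027 + 2*(1/40)*(-10)) + 7822 = (-11027 - ½) + 7822 = -22055/2 + 7822 = -6411/2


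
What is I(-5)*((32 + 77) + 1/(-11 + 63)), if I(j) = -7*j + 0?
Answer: 198415/52 ≈ 3815.7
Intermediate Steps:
I(j) = -7*j
I(-5)*((32 + 77) + 1/(-11 + 63)) = (-7*(-5))*((32 + 77) + 1/(-11 + 63)) = 35*(109 + 1/52) = 35*(5669/52) = 198415/52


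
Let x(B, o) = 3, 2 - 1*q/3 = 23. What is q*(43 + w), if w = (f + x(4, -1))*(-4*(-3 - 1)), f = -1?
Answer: -4725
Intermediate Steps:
q = -63 (q = 6 - 3*23 = 6 - 69 = -63)
w = 32 (w = (-1 + 3)*(-4*(-3 - 1)) = 2*(-4*(-4)) = 2*16 = 32)
q*(43 + w) = -63*(43 + 32) = -63*75 = -4725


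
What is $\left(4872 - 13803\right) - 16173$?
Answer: $-25104$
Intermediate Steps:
$\left(4872 - 13803\right) - 16173 = -8931 - 16173 = -25104$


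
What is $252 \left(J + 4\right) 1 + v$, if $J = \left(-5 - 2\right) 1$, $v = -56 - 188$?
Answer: $-1000$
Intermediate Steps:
$v = -244$
$J = -7$ ($J = \left(-7\right) 1 = -7$)
$252 \left(J + 4\right) 1 + v = 252 \left(-7 + 4\right) 1 - 244 = 252 \left(\left(-3\right) 1\right) - 244 = 252 \left(-3\right) - 244 = -756 - 244 = -1000$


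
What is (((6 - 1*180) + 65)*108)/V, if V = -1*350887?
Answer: 11772/350887 ≈ 0.033549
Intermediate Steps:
V = -350887
(((6 - 1*180) + 65)*108)/V = (((6 - 1*180) + 65)*108)/(-350887) = (((6 - 180) + 65)*108)*(-1/350887) = ((-174 + 65)*108)*(-1/350887) = -109*108*(-1/350887) = -11772*(-1/350887) = 11772/350887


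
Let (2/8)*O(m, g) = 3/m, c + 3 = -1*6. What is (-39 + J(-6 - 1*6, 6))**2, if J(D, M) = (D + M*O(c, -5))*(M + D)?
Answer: 6561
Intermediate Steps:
c = -9 (c = -3 - 1*6 = -3 - 6 = -9)
O(m, g) = 12/m (O(m, g) = 4*(3/m) = 12/m)
J(D, M) = (D + M)*(D - 4*M/3) (J(D, M) = (D + M*(12/(-9)))*(M + D) = (D + M*(12*(-1/9)))*(D + M) = (D + M*(-4/3))*(D + M) = (D - 4*M/3)*(D + M) = (D + M)*(D - 4*M/3))
(-39 + J(-6 - 1*6, 6))**2 = (-39 + ((-6 - 1*6)**2 - 4/3*6**2 - 1/3*(-6 - 1*6)*6))**2 = (-39 + ((-6 - 6)**2 - 4/3*36 - 1/3*(-6 - 6)*6))**2 = (-39 + ((-12)**2 - 48 - 1/3*(-12)*6))**2 = (-39 + (144 - 48 + 24))**2 = (-39 + 120)**2 = 81**2 = 6561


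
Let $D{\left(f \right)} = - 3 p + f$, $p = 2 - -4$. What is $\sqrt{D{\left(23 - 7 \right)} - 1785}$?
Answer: $i \sqrt{1787} \approx 42.273 i$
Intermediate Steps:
$p = 6$ ($p = 2 + 4 = 6$)
$D{\left(f \right)} = -18 + f$ ($D{\left(f \right)} = \left(-3\right) 6 + f = -18 + f$)
$\sqrt{D{\left(23 - 7 \right)} - 1785} = \sqrt{\left(-18 + \left(23 - 7\right)\right) - 1785} = \sqrt{\left(-18 + 16\right) - 1785} = \sqrt{-2 - 1785} = \sqrt{-1787} = i \sqrt{1787}$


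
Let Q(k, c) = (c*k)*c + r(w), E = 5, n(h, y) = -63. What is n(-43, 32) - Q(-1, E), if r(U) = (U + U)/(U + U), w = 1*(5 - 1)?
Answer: -39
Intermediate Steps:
w = 4 (w = 1*4 = 4)
r(U) = 1 (r(U) = (2*U)/((2*U)) = (2*U)*(1/(2*U)) = 1)
Q(k, c) = 1 + k*c² (Q(k, c) = (c*k)*c + 1 = k*c² + 1 = 1 + k*c²)
n(-43, 32) - Q(-1, E) = -63 - (1 - 1*5²) = -63 - (1 - 1*25) = -63 - (1 - 25) = -63 - 1*(-24) = -63 + 24 = -39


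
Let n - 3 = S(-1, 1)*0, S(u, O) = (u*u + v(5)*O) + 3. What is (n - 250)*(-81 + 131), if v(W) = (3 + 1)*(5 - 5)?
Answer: -12350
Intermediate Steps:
v(W) = 0 (v(W) = 4*0 = 0)
S(u, O) = 3 + u**2 (S(u, O) = (u*u + 0*O) + 3 = (u**2 + 0) + 3 = u**2 + 3 = 3 + u**2)
n = 3 (n = 3 + (3 + (-1)**2)*0 = 3 + (3 + 1)*0 = 3 + 4*0 = 3 + 0 = 3)
(n - 250)*(-81 + 131) = (3 - 250)*(-81 + 131) = -247*50 = -12350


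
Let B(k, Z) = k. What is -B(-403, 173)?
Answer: 403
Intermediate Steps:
-B(-403, 173) = -1*(-403) = 403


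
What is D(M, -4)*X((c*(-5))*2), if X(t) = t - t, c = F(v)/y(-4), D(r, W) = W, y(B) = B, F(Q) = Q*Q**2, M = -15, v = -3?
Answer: 0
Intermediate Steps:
F(Q) = Q**3
c = 27/4 (c = (-3)**3/(-4) = -27*(-1/4) = 27/4 ≈ 6.7500)
X(t) = 0
D(M, -4)*X((c*(-5))*2) = -4*0 = 0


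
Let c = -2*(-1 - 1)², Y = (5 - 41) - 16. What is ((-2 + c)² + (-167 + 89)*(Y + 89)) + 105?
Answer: -2681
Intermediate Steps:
Y = -52 (Y = -36 - 16 = -52)
c = -8 (c = -2*(-2)² = -2*4 = -8)
((-2 + c)² + (-167 + 89)*(Y + 89)) + 105 = ((-2 - 8)² + (-167 + 89)*(-52 + 89)) + 105 = ((-10)² - 78*37) + 105 = (100 - 2886) + 105 = -2786 + 105 = -2681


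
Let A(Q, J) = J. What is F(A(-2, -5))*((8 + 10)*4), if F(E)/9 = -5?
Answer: -3240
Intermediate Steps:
F(E) = -45 (F(E) = 9*(-5) = -45)
F(A(-2, -5))*((8 + 10)*4) = -45*(8 + 10)*4 = -810*4 = -45*72 = -3240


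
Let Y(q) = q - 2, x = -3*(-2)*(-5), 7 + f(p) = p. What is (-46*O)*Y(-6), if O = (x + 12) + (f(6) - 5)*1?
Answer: -8832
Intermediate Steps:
f(p) = -7 + p
x = -30 (x = 6*(-5) = -30)
Y(q) = -2 + q
O = -24 (O = (-30 + 12) + ((-7 + 6) - 5)*1 = -18 + (-1 - 5)*1 = -18 - 6*1 = -18 - 6 = -24)
(-46*O)*Y(-6) = (-46*(-24))*(-2 - 6) = 1104*(-8) = -8832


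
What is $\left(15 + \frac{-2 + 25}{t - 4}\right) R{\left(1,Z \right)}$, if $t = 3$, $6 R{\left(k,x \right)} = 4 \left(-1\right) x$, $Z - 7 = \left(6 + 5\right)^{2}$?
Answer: $\frac{2048}{3} \approx 682.67$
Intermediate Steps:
$Z = 128$ ($Z = 7 + \left(6 + 5\right)^{2} = 7 + 11^{2} = 7 + 121 = 128$)
$R{\left(k,x \right)} = - \frac{2 x}{3}$ ($R{\left(k,x \right)} = \frac{4 \left(-1\right) x}{6} = \frac{\left(-4\right) x}{6} = - \frac{2 x}{3}$)
$\left(15 + \frac{-2 + 25}{t - 4}\right) R{\left(1,Z \right)} = \left(15 + \frac{-2 + 25}{3 - 4}\right) \left(\left(- \frac{2}{3}\right) 128\right) = \left(15 + \frac{23}{-1}\right) \left(- \frac{256}{3}\right) = \left(15 + 23 \left(-1\right)\right) \left(- \frac{256}{3}\right) = \left(15 - 23\right) \left(- \frac{256}{3}\right) = \left(-8\right) \left(- \frac{256}{3}\right) = \frac{2048}{3}$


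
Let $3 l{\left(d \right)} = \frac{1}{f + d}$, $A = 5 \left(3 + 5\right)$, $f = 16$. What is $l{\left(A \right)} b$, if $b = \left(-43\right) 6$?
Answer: $- \frac{43}{28} \approx -1.5357$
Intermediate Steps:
$A = 40$ ($A = 5 \cdot 8 = 40$)
$l{\left(d \right)} = \frac{1}{3 \left(16 + d\right)}$
$b = -258$
$l{\left(A \right)} b = \frac{1}{3 \left(16 + 40\right)} \left(-258\right) = \frac{1}{3 \cdot 56} \left(-258\right) = \frac{1}{3} \cdot \frac{1}{56} \left(-258\right) = \frac{1}{168} \left(-258\right) = - \frac{43}{28}$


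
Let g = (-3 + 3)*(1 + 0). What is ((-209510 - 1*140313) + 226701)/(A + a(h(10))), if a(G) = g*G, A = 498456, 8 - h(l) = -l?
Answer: -61561/249228 ≈ -0.24701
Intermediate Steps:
h(l) = 8 + l (h(l) = 8 - (-1)*l = 8 + l)
g = 0 (g = 0*1 = 0)
a(G) = 0 (a(G) = 0*G = 0)
((-209510 - 1*140313) + 226701)/(A + a(h(10))) = ((-209510 - 1*140313) + 226701)/(498456 + 0) = ((-209510 - 140313) + 226701)/498456 = (-349823 + 226701)*(1/498456) = -123122*1/498456 = -61561/249228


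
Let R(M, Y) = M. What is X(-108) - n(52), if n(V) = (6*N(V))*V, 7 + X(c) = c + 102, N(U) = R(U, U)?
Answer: -16237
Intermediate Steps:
N(U) = U
X(c) = 95 + c (X(c) = -7 + (c + 102) = -7 + (102 + c) = 95 + c)
n(V) = 6*V**2 (n(V) = (6*V)*V = 6*V**2)
X(-108) - n(52) = (95 - 108) - 6*52**2 = -13 - 6*2704 = -13 - 1*16224 = -13 - 16224 = -16237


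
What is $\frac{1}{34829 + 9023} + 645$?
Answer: $\frac{28284541}{43852} \approx 645.0$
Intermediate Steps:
$\frac{1}{34829 + 9023} + 645 = \frac{1}{43852} + 645 = \frac{28284541}{43852}$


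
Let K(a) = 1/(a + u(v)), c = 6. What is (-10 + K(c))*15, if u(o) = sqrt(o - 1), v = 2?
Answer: -1035/7 ≈ -147.86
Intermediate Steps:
u(o) = sqrt(-1 + o)
K(a) = 1/(1 + a) (K(a) = 1/(a + sqrt(-1 + 2)) = 1/(a + sqrt(1)) = 1/(a + 1) = 1/(1 + a))
(-10 + K(c))*15 = (-10 + 1/(1 + 6))*15 = (-10 + 1/7)*15 = -69/7*15 = -1035/7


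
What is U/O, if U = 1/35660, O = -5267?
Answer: -1/187821220 ≈ -5.3242e-9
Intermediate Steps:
U = 1/35660 ≈ 2.8043e-5
U/O = (1/35660)/(-5267) = (1/35660)*(-1/5267) = -1/187821220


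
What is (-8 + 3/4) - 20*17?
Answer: -1389/4 ≈ -347.25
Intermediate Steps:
(-8 + 3/4) - 20*17 = (-8 + 3*(¼)) - 340 = (-8 + ¾) - 340 = -29/4 - 340 = -1389/4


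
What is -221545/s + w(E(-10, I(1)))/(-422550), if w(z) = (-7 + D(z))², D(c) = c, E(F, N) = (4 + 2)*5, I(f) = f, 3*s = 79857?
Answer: -31209307067/3749286150 ≈ -8.3241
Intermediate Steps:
s = 26619 (s = (⅓)*79857 = 26619)
E(F, N) = 30 (E(F, N) = 6*5 = 30)
w(z) = (-7 + z)²
-221545/s + w(E(-10, I(1)))/(-422550) = -221545/26619 + (-7 + 30)²/(-422550) = -221545*1/26619 + 23²*(-1/422550) = -221545/26619 + 529*(-1/422550) = -221545/26619 - 529/422550 = -31209307067/3749286150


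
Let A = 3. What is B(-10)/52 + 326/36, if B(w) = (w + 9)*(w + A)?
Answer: 4301/468 ≈ 9.1902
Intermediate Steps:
B(w) = (3 + w)*(9 + w) (B(w) = (w + 9)*(w + 3) = (9 + w)*(3 + w) = (3 + w)*(9 + w))
B(-10)/52 + 326/36 = (27 + (-10)² + 12*(-10))/52 + 326/36 = (27 + 100 - 120)*(1/52) + 326*(1/36) = 7*(1/52) + 163/18 = 7/52 + 163/18 = 4301/468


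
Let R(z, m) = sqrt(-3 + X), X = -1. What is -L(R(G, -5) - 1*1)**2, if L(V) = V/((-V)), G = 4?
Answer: -1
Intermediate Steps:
R(z, m) = 2*I (R(z, m) = sqrt(-3 - 1) = sqrt(-4) = 2*I)
L(V) = -1 (L(V) = V*(-1/V) = -1)
-L(R(G, -5) - 1*1)**2 = -1*(-1)**2 = -1*1 = -1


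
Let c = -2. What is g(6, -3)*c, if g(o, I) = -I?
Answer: -6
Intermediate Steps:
g(6, -3)*c = -1*(-3)*(-2) = 3*(-2) = -6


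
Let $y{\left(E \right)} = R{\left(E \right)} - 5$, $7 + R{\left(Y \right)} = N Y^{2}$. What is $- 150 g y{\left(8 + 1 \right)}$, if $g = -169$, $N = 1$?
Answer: $1749150$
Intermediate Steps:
$R{\left(Y \right)} = -7 + Y^{2}$ ($R{\left(Y \right)} = -7 + 1 Y^{2} = -7 + Y^{2}$)
$y{\left(E \right)} = -12 + E^{2}$ ($y{\left(E \right)} = \left(-7 + E^{2}\right) - 5 = -12 + E^{2}$)
$- 150 g y{\left(8 + 1 \right)} = \left(-150\right) \left(-169\right) \left(-12 + \left(8 + 1\right)^{2}\right) = 25350 \left(-12 + 9^{2}\right) = 25350 \left(-12 + 81\right) = 25350 \cdot 69 = 1749150$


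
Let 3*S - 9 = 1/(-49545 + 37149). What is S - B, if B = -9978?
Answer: 371173427/37188 ≈ 9981.0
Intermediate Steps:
S = 111563/37188 (S = 3 + 1/(3*(-49545 + 37149)) = 3 + (1/3)/(-12396) = 3 + (1/3)*(-1/12396) = 3 - 1/37188 = 111563/37188 ≈ 3.0000)
S - B = 111563/37188 - 1*(-9978) = 111563/37188 + 9978 = 371173427/37188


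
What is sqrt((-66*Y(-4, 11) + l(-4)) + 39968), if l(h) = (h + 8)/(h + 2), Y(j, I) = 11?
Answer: 6*sqrt(1090) ≈ 198.09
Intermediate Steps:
l(h) = (8 + h)/(2 + h)
sqrt((-66*Y(-4, 11) + l(-4)) + 39968) = sqrt((-66*11 + (8 - 4)/(2 - 4)) + 39968) = sqrt((-726 + 4/(-2)) + 39968) = sqrt((-726 - 1/2*4) + 39968) = sqrt((-726 - 2) + 39968) = sqrt(-728 + 39968) = sqrt(39240) = 6*sqrt(1090)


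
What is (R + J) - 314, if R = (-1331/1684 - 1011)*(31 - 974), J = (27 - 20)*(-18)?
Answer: 1605994305/1684 ≈ 9.5368e+5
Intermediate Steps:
J = -126 (J = 7*(-18) = -126)
R = 1606735265/1684 (R = (-1331*1/1684 - 1011)*(-943) = (-1331/1684 - 1011)*(-943) = -1703855/1684*(-943) = 1606735265/1684 ≈ 9.5412e+5)
(R + J) - 314 = (1606735265/1684 - 126) - 314 = 1606523081/1684 - 314 = 1605994305/1684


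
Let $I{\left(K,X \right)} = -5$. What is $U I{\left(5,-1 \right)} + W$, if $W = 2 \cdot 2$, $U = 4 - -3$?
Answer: $-31$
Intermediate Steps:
$U = 7$ ($U = 4 + 3 = 7$)
$W = 4$
$U I{\left(5,-1 \right)} + W = 7 \left(-5\right) + 4 = -35 + 4 = -31$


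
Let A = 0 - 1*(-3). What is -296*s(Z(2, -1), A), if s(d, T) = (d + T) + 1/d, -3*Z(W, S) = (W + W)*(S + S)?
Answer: -5365/3 ≈ -1788.3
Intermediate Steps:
A = 3 (A = 0 + 3 = 3)
Z(W, S) = -4*S*W/3 (Z(W, S) = -(W + W)*(S + S)/3 = -2*W*2*S/3 = -4*S*W/3)
s(d, T) = T + d + 1/d (s(d, T) = (T + d) + 1/d = T + d + 1/d)
-296*s(Z(2, -1), A) = -296*(3 - 4/3*(-1)*2 + 1/(-4/3*(-1)*2)) = -296*(3 + 8/3 + 1/(8/3)) = -296*(3 + 8/3 + 3/8) = -296*145/24 = -5365/3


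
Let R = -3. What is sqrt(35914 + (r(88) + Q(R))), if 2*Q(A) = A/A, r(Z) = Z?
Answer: sqrt(144010)/2 ≈ 189.74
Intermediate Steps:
Q(A) = 1/2 (Q(A) = (A/A)/2 = (1/2)*1 = 1/2)
sqrt(35914 + (r(88) + Q(R))) = sqrt(35914 + (88 + 1/2)) = sqrt(35914 + 177/2) = sqrt(72005/2) = sqrt(144010)/2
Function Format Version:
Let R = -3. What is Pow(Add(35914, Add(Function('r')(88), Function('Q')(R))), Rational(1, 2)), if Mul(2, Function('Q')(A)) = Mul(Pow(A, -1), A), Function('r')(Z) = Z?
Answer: Mul(Rational(1, 2), Pow(144010, Rational(1, 2))) ≈ 189.74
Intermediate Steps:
Function('Q')(A) = Rational(1, 2) (Function('Q')(A) = Mul(Rational(1, 2), Mul(Pow(A, -1), A)) = Mul(Rational(1, 2), 1) = Rational(1, 2))
Pow(Add(35914, Add(Function('r')(88), Function('Q')(R))), Rational(1, 2)) = Pow(Add(35914, Add(88, Rational(1, 2))), Rational(1, 2)) = Pow(Add(35914, Rational(177, 2)), Rational(1, 2)) = Pow(Rational(72005, 2), Rational(1, 2)) = Mul(Rational(1, 2), Pow(144010, Rational(1, 2)))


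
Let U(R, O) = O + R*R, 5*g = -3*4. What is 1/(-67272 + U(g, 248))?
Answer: -25/1675456 ≈ -1.4921e-5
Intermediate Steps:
g = -12/5 (g = (-3*4)/5 = (⅕)*(-12) = -12/5 ≈ -2.4000)
U(R, O) = O + R²
1/(-67272 + U(g, 248)) = 1/(-67272 + (248 + (-12/5)²)) = 1/(-67272 + (248 + 144/25)) = 1/(-67272 + 6344/25) = 1/(-1675456/25) = -25/1675456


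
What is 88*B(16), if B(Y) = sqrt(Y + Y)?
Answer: 352*sqrt(2) ≈ 497.80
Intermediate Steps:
B(Y) = sqrt(2)*sqrt(Y) (B(Y) = sqrt(2*Y) = sqrt(2)*sqrt(Y))
88*B(16) = 88*(sqrt(2)*sqrt(16)) = 88*(sqrt(2)*4) = 88*(4*sqrt(2)) = 352*sqrt(2)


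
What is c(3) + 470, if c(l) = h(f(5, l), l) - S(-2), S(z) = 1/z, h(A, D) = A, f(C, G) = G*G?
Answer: 959/2 ≈ 479.50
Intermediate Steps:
f(C, G) = G²
c(l) = ½ + l² (c(l) = l² - 1/(-2) = l² - 1*(-½) = l² + ½ = ½ + l²)
c(3) + 470 = (½ + 3²) + 470 = (½ + 9) + 470 = 19/2 + 470 = 959/2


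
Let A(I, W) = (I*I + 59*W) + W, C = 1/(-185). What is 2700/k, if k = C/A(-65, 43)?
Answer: -3399097500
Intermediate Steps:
C = -1/185 ≈ -0.0054054
A(I, W) = I² + 60*W (A(I, W) = (I² + 59*W) + W = I² + 60*W)
k = -1/1258925 (k = -1/(185*((-65)² + 60*43)) = -1/(185*(4225 + 2580)) = -1/185/6805 = -1/185*1/6805 = -1/1258925 ≈ -7.9433e-7)
2700/k = 2700/(-1/1258925) = 2700*(-1258925) = -3399097500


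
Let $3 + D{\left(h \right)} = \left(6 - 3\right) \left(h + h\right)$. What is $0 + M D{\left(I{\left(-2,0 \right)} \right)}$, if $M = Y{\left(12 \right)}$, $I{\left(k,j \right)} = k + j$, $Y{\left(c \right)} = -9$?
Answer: $135$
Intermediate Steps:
$I{\left(k,j \right)} = j + k$
$M = -9$
$D{\left(h \right)} = -3 + 6 h$ ($D{\left(h \right)} = -3 + \left(6 - 3\right) \left(h + h\right) = -3 + 3 \cdot 2 h = -3 + 6 h$)
$0 + M D{\left(I{\left(-2,0 \right)} \right)} = 0 - 9 \left(-3 + 6 \left(0 - 2\right)\right) = 0 - 9 \left(-3 + 6 \left(-2\right)\right) = 0 - 9 \left(-3 - 12\right) = 0 - -135 = 0 + 135 = 135$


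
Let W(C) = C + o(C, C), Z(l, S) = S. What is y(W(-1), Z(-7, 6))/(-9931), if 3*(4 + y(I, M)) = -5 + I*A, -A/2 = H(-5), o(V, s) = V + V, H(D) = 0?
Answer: 17/29793 ≈ 0.00057060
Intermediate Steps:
o(V, s) = 2*V
A = 0 (A = -2*0 = 0)
W(C) = 3*C (W(C) = C + 2*C = 3*C)
y(I, M) = -17/3 (y(I, M) = -4 + (-5 + I*0)/3 = -4 + (-5 + 0)/3 = -4 + (⅓)*(-5) = -4 - 5/3 = -17/3)
y(W(-1), Z(-7, 6))/(-9931) = -17/3/(-9931) = -17/3*(-1/9931) = 17/29793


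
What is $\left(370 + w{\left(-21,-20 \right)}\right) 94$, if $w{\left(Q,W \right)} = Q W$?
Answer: $74260$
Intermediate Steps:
$\left(370 + w{\left(-21,-20 \right)}\right) 94 = \left(370 - -420\right) 94 = \left(370 + 420\right) 94 = 790 \cdot 94 = 74260$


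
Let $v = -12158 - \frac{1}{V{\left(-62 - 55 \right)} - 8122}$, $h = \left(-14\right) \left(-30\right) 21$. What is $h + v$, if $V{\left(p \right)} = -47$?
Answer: $- \frac{27268121}{8169} \approx -3338.0$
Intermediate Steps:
$h = 8820$ ($h = 420 \cdot 21 = 8820$)
$v = - \frac{99318701}{8169}$ ($v = -12158 - \frac{1}{-47 - 8122} = -12158 - \frac{1}{-8169} = -12158 - - \frac{1}{8169} = -12158 + \frac{1}{8169} = - \frac{99318701}{8169} \approx -12158.0$)
$h + v = 8820 - \frac{99318701}{8169} = - \frac{27268121}{8169}$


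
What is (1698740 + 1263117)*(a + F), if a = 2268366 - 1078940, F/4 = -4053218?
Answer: -44497298699222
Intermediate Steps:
F = -16212872 (F = 4*(-4053218) = -16212872)
a = 1189426
(1698740 + 1263117)*(a + F) = (1698740 + 1263117)*(1189426 - 16212872) = 2961857*(-15023446) = -44497298699222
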